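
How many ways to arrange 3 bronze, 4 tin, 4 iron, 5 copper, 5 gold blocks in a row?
21! / (3! × 4! × 4! × 5! × 5!) = 1026615189600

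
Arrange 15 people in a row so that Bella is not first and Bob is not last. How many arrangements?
By inclusion-exclusion: 15! - 2×(15-1)! + (15-2)! = 1307674368000 - 174356582400 + 6227020800 = 1139544806400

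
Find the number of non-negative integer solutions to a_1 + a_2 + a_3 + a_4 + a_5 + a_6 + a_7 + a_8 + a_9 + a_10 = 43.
C(43+10-1, 10-1) = C(52, 9) = 3679075400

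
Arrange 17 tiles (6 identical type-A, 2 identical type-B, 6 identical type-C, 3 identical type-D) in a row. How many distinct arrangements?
17! / (6! × 2! × 6! × 3!) = 57177120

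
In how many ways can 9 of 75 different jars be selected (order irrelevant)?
C(75,9) = 75!/(9!×66!) = 125595622175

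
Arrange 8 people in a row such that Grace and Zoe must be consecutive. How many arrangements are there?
Treat the 2 as one block: (8-2+1)! × 2! = 5040 × 2 = 10080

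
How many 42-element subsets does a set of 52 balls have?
C(52,42) = 52!/(42!×10!) = 15820024220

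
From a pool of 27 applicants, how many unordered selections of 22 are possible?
C(27,22) = 27!/(22!×5!) = 80730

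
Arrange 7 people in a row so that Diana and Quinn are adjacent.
Treat as block: (7-1)! × 2! = 720 × 2 = 1440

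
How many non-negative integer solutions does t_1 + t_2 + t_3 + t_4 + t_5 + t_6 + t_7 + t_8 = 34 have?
C(34+8-1, 8-1) = C(41, 7) = 22481940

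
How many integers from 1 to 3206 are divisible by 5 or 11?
⌊3206/5⌋ + ⌊3206/11⌋ - ⌊3206/55⌋ = 641 + 291 - 58 = 874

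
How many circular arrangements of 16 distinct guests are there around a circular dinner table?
Circular: fix one position, arrange the rest. (16-1)! = 1307674368000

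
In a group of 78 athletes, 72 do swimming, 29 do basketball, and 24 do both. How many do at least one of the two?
|A∪B| = |A| + |B| - |A∩B| = 72 + 29 - 24 = 77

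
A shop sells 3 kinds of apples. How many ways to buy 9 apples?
C(9+3-1, 3-1) = C(11, 2) = 55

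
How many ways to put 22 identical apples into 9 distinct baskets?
C(22+9-1, 9-1) = C(30, 8) = 5852925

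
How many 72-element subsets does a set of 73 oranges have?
C(73,72) = 73!/(72!×1!) = 73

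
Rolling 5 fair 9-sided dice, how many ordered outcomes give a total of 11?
Coefficient of x^11 in (x + x² + ... + x^9)^5. By inclusion-exclusion on dice exceeding 9: Σ_j (-1)^j C(5,j)·C(11-1-9j, 4) = C(5,0)·C(10,4) = 1·210 = 210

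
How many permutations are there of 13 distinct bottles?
13! = 6227020800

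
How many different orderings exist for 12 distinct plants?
12! = 479001600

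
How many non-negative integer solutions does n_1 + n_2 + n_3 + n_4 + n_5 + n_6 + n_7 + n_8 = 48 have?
C(48+8-1, 8-1) = C(55, 7) = 202927725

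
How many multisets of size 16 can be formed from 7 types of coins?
C(16+7-1, 7-1) = C(22, 6) = 74613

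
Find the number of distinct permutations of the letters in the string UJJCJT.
6! / (1! × 1! × 1! × 3!) = 120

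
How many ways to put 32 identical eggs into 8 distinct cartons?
C(32+8-1, 8-1) = C(39, 7) = 15380937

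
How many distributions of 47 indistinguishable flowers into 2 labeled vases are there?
C(47+2-1, 2-1) = C(48, 1) = 48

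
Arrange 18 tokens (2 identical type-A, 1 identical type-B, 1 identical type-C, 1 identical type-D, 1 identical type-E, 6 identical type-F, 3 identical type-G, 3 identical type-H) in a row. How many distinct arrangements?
18! / (2! × 1! × 1! × 1! × 1! × 6! × 3! × 3!) = 123502579200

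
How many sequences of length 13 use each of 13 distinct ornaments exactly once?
13! = 6227020800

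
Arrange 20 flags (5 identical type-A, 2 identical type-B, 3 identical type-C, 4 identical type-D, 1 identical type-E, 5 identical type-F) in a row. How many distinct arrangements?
20! / (5! × 2! × 3! × 4! × 1! × 5!) = 586637251200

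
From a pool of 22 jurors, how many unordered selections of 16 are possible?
C(22,16) = 22!/(16!×6!) = 74613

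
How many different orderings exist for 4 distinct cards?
4! = 24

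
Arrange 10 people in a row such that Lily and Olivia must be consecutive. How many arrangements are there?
Treat the 2 as one block: (10-2+1)! × 2! = 362880 × 2 = 725760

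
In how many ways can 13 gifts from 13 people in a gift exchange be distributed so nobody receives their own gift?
!13 = Σ_{j=0}^{13} (-1)^j·13!/j! = 6227020800 - 6227020800 + 3113510400 - 1037836800 + 259459200 - 51891840 + 8648640 - 1235520 + 154440 - 17160 + 1716 - 156 + 13 - 1 = 2290792932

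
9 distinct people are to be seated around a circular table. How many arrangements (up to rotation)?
Circular: fix one position, arrange the rest. (9-1)! = 40320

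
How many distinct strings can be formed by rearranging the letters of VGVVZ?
5! / (3! × 1! × 1!) = 20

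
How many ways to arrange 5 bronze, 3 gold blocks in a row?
8! / (5! × 3!) = 56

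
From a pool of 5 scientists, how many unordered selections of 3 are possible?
C(5,3) = 5!/(3!×2!) = 10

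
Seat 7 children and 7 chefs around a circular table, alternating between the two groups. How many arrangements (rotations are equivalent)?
Fix one of the children: (7-1)! ways for the remaining children, × 7! ways for the chefs = 720 × 5040 = 3628800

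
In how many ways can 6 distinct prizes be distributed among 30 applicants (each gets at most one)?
P(30,6) = 30!/(30-6)! = 427518000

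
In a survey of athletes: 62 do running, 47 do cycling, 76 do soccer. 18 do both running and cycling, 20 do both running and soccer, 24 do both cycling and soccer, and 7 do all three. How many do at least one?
|A∪B∪C| = 62+47+76-18-20-24+7 = 130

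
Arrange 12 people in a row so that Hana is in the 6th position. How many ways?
Fix one position: (12-1)! = 39916800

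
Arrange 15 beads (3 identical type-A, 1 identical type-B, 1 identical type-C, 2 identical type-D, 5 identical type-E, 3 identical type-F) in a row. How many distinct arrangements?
15! / (3! × 1! × 1! × 2! × 5! × 3!) = 151351200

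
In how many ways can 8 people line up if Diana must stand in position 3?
Fix one position: (8-1)! = 5040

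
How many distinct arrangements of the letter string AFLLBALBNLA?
11! / (3! × 2! × 1! × 4! × 1!) = 138600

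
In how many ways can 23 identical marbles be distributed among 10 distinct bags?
C(23+10-1, 10-1) = C(32, 9) = 28048800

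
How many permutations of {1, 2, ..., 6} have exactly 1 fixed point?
Choose the 1 fixed point C(6,1) = 6, derange the rest: !5 = Σ_{j=0}^{5} (-1)^j·5!/j! = 120 - 120 + 60 - 20 + 5 - 1 = 44. Product = 6 × 44 = 264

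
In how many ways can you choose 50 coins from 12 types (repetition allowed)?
C(50+12-1, 12-1) = C(61, 11) = 418094152866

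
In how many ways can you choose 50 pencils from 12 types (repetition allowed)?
C(50+12-1, 12-1) = C(61, 11) = 418094152866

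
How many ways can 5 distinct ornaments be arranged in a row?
5! = 120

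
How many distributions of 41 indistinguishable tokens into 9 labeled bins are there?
C(41+9-1, 9-1) = C(49, 8) = 450978066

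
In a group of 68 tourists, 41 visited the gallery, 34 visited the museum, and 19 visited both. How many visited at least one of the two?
|A∪B| = |A| + |B| - |A∩B| = 41 + 34 - 19 = 56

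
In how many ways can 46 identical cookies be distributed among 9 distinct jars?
C(46+9-1, 9-1) = C(54, 8) = 1040465790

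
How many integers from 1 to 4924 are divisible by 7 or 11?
⌊4924/7⌋ + ⌊4924/11⌋ - ⌊4924/77⌋ = 703 + 447 - 63 = 1087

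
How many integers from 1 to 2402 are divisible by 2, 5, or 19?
⌊2402/2⌋+⌊2402/5⌋+⌊2402/19⌋ - ⌊2402/10⌋-⌊2402/38⌋-⌊2402/95⌋ + ⌊2402/190⌋ = 1201+480+126 - 240-63-25 + 12 = 1491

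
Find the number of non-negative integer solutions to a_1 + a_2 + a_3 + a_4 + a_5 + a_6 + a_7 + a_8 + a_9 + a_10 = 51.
C(51+10-1, 10-1) = C(60, 9) = 14783142660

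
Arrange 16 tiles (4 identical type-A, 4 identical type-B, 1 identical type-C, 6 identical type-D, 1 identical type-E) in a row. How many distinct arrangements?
16! / (4! × 4! × 1! × 6! × 1!) = 50450400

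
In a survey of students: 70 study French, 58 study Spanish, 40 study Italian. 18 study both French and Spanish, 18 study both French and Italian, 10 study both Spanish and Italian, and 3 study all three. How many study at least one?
|A∪B∪C| = 70+58+40-18-18-10+3 = 125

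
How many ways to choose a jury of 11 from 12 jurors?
C(12,11) = 12!/(11!×1!) = 12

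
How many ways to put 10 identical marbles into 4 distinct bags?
C(10+4-1, 4-1) = C(13, 3) = 286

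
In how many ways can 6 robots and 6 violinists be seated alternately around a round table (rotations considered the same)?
Fix one of the robots: (6-1)! ways for the remaining robots, × 6! ways for the violinists = 120 × 720 = 86400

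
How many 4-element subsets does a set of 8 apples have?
C(8,4) = 8!/(4!×4!) = 70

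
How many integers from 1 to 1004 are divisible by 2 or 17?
⌊1004/2⌋ + ⌊1004/17⌋ - ⌊1004/34⌋ = 502 + 59 - 29 = 532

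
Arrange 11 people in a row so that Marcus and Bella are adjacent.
Treat as block: (11-1)! × 2! = 3628800 × 2 = 7257600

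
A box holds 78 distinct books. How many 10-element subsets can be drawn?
C(78,10) = 78!/(10!×68!) = 1258315963905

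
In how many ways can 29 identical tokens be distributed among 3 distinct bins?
C(29+3-1, 3-1) = C(31, 2) = 465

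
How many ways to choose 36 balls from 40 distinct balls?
C(40,36) = 40!/(36!×4!) = 91390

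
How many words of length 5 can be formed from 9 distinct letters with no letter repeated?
P(9,5) = 9!/(9-5)! = 15120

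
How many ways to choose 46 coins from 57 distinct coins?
C(57,46) = 57!/(46!×11!) = 184509266760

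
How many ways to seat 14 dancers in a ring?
Circular: fix one position, arrange the rest. (14-1)! = 6227020800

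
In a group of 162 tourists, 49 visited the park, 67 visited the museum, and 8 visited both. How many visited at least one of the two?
|A∪B| = |A| + |B| - |A∩B| = 49 + 67 - 8 = 108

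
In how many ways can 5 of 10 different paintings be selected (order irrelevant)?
C(10,5) = 10!/(5!×5!) = 252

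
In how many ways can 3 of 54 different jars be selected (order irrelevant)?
C(54,3) = 54!/(3!×51!) = 24804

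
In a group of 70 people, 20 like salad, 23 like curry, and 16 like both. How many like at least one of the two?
|A∪B| = |A| + |B| - |A∩B| = 20 + 23 - 16 = 27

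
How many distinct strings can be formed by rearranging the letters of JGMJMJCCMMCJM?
13! / (3! × 1! × 4! × 5!) = 360360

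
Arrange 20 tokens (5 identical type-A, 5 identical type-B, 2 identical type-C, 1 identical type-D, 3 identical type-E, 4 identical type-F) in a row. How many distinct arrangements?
20! / (5! × 5! × 2! × 1! × 3! × 4!) = 586637251200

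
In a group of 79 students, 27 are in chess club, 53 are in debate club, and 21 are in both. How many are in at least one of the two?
|A∪B| = |A| + |B| - |A∩B| = 27 + 53 - 21 = 59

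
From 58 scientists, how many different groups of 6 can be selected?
C(58,6) = 58!/(6!×52!) = 40475358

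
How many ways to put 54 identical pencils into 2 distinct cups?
C(54+2-1, 2-1) = C(55, 1) = 55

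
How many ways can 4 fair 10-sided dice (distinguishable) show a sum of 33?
Coefficient of x^33 in (x + x² + ... + x^10)^4. By inclusion-exclusion on dice exceeding 10: Σ_j (-1)^j C(4,j)·C(33-1-10j, 3) = C(4,0)·C(32,3) - C(4,1)·C(22,3) + C(4,2)·C(12,3) = 1·4960 - 4·1540 + 6·220 = 120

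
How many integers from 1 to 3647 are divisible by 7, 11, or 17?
⌊3647/7⌋+⌊3647/11⌋+⌊3647/17⌋ - ⌊3647/77⌋-⌊3647/119⌋-⌊3647/187⌋ + ⌊3647/1309⌋ = 521+331+214 - 47-30-19 + 2 = 972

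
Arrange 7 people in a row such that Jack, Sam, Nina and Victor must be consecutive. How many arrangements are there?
Treat the 4 as one block: (7-4+1)! × 4! = 24 × 24 = 576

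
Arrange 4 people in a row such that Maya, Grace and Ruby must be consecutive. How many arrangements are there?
Treat the 3 as one block: (4-3+1)! × 3! = 2 × 6 = 12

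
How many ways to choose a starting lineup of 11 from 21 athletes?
C(21,11) = 21!/(11!×10!) = 352716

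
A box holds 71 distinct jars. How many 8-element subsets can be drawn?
C(71,8) = 71!/(8!×63!) = 10639125640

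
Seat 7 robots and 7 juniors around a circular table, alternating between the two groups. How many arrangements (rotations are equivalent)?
Fix one of the robots: (7-1)! ways for the remaining robots, × 7! ways for the juniors = 720 × 5040 = 3628800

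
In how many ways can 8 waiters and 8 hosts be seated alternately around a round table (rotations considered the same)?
Fix one of the waiters: (8-1)! ways for the remaining waiters, × 8! ways for the hosts = 5040 × 40320 = 203212800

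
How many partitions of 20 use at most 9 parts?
By conjugation, equals partitions of 20 into parts ≤ 9. Let r_j(i) = number of partitions of i into parts ≤ j, for i = 0..20. r_1(i) = 1 for all i; r_j(i) = r_{j-1}(i) + r_j(i-j). Rows j = 2..9: ≤2: 1 1 2 2 3 3 4 4 5 5 6 6 7 7 8 8 9 9 10 10 11; ≤3: 1 1 2 3 4 5 7 8 10 12 14 16 19 21 24 27 30 33 37 40 44; ≤4: 1 1 2 3 5 6 9 11 15 18 23 27 34 39 47 54 64 72 84 94 108; ≤5: 1 1 2 3 5 7 10 13 18 23 30 37 47 57 70 84 101 119 141 164 192; ≤6: 1 1 2 3 5 7 11 14 20 26 35 44 58 71 90 110 136 163 199 235 282; ≤7: 1 1 2 3 5 7 11 15 21 28 38 49 65 82 105 131 164 201 248 300 364; ≤8: 1 1 2 3 5 7 11 15 22 29 40 52 70 89 116 146 186 230 288 352 434; ≤9: 1 1 2 3 5 7 11 15 22 30 41 54 73 94 123 157 201 252 318 393 488. r_9(20) = 488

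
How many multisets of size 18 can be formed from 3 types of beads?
C(18+3-1, 3-1) = C(20, 2) = 190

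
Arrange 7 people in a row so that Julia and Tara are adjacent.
Treat as block: (7-1)! × 2! = 720 × 2 = 1440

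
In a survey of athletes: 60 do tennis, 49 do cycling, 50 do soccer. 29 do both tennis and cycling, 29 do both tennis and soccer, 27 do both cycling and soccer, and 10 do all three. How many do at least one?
|A∪B∪C| = 60+49+50-29-29-27+10 = 84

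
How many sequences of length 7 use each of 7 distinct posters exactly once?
7! = 5040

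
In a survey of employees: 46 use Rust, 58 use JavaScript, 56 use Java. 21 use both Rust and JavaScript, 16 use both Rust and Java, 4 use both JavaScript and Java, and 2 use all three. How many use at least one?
|A∪B∪C| = 46+58+56-21-16-4+2 = 121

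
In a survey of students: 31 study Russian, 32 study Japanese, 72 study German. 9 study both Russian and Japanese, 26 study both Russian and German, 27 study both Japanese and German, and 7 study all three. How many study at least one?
|A∪B∪C| = 31+32+72-9-26-27+7 = 80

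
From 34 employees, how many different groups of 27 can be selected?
C(34,27) = 34!/(27!×7!) = 5379616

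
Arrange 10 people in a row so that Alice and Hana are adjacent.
Treat as block: (10-1)! × 2! = 362880 × 2 = 725760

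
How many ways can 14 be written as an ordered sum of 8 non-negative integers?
C(14+8-1, 8-1) = C(21, 7) = 116280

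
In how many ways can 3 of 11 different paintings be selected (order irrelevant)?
C(11,3) = 11!/(3!×8!) = 165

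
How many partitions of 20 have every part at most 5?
Let r_j(i) = number of partitions of i into parts ≤ j, for i = 0..20. r_1(i) = 1 for all i; r_j(i) = r_{j-1}(i) + r_j(i-j). Rows j = 2..5: ≤2: 1 1 2 2 3 3 4 4 5 5 6 6 7 7 8 8 9 9 10 10 11; ≤3: 1 1 2 3 4 5 7 8 10 12 14 16 19 21 24 27 30 33 37 40 44; ≤4: 1 1 2 3 5 6 9 11 15 18 23 27 34 39 47 54 64 72 84 94 108; ≤5: 1 1 2 3 5 7 10 13 18 23 30 37 47 57 70 84 101 119 141 164 192. r_5(20) = 192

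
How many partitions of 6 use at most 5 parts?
By conjugation, equals partitions of 6 into parts ≤ 5. Let r_j(i) = number of partitions of i into parts ≤ j, for i = 0..6. r_1(i) = 1 for all i; r_j(i) = r_{j-1}(i) + r_j(i-j). Rows j = 2..5: ≤2: 1 1 2 2 3 3 4; ≤3: 1 1 2 3 4 5 7; ≤4: 1 1 2 3 5 6 9; ≤5: 1 1 2 3 5 7 10. r_5(6) = 10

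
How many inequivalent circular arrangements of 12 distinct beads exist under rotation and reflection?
(12-1)!/2 = 39916800/2 = 19958400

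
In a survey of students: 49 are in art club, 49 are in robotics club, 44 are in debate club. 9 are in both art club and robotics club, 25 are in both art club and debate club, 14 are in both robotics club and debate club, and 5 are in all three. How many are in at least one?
|A∪B∪C| = 49+49+44-9-25-14+5 = 99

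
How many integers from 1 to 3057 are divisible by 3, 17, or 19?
⌊3057/3⌋+⌊3057/17⌋+⌊3057/19⌋ - ⌊3057/51⌋-⌊3057/57⌋-⌊3057/323⌋ + ⌊3057/969⌋ = 1019+179+160 - 59-53-9 + 3 = 1240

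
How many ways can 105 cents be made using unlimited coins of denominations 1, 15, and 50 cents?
Coefficient of x^105 in 1/(1-x^1) · 1/(1-x^15) · 1/(1-x^50). Case on j = number of 50-cent coins (j = 0..2); remainder r = 105 - 50j is made from {1,15} in ⌊r/15⌋+1 ways. r = 105, 55, 5 → 8 + 4 + 1 = 13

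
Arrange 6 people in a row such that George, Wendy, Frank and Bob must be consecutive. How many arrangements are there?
Treat the 4 as one block: (6-4+1)! × 4! = 6 × 24 = 144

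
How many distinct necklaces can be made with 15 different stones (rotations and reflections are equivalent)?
(15-1)!/2 = 87178291200/2 = 43589145600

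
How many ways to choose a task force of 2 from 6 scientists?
C(6,2) = 6!/(2!×4!) = 15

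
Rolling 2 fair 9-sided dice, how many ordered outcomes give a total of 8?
Coefficient of x^8 in (x + x² + ... + x^9)^2. By inclusion-exclusion on dice exceeding 9: Σ_j (-1)^j C(2,j)·C(8-1-9j, 1) = C(2,0)·C(7,1) = 1·7 = 7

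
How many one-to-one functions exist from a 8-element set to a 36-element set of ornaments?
P(36,8) = 36!/(36-8)! = 1220096908800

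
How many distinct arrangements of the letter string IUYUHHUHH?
9! / (3! × 1! × 4! × 1!) = 2520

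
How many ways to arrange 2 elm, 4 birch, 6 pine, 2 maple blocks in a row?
14! / (2! × 4! × 6! × 2!) = 1261260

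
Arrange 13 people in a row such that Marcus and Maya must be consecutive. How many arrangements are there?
Treat the 2 as one block: (13-2+1)! × 2! = 479001600 × 2 = 958003200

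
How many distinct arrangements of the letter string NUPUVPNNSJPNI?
13! / (1! × 2! × 1! × 4! × 1! × 3! × 1!) = 21621600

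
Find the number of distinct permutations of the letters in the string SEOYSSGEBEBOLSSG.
16! / (2! × 1! × 1! × 5! × 2! × 2! × 3!) = 3632428800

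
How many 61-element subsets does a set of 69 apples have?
C(69,61) = 69!/(61!×8!) = 8361453672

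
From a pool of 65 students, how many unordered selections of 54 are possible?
C(65,54) = 65!/(54!×11!) = 895068996640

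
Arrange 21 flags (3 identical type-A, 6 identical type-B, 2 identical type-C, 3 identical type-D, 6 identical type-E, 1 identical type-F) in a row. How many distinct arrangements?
21! / (3! × 6! × 2! × 3! × 6! × 1!) = 1368820252800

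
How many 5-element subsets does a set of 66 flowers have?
C(66,5) = 66!/(5!×61!) = 8936928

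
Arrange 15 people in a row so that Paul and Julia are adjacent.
Treat as block: (15-1)! × 2! = 87178291200 × 2 = 174356582400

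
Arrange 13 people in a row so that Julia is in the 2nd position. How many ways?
Fix one position: (13-1)! = 479001600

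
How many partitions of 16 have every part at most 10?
Let r_j(i) = number of partitions of i into parts ≤ j, for i = 0..16. r_1(i) = 1 for all i; r_j(i) = r_{j-1}(i) + r_j(i-j). Rows j = 2..10: ≤2: 1 1 2 2 3 3 4 4 5 5 6 6 7 7 8 8 9; ≤3: 1 1 2 3 4 5 7 8 10 12 14 16 19 21 24 27 30; ≤4: 1 1 2 3 5 6 9 11 15 18 23 27 34 39 47 54 64; ≤5: 1 1 2 3 5 7 10 13 18 23 30 37 47 57 70 84 101; ≤6: 1 1 2 3 5 7 11 14 20 26 35 44 58 71 90 110 136; ≤7: 1 1 2 3 5 7 11 15 21 28 38 49 65 82 105 131 164; ≤8: 1 1 2 3 5 7 11 15 22 29 40 52 70 89 116 146 186; ≤9: 1 1 2 3 5 7 11 15 22 30 41 54 73 94 123 157 201; ≤10: 1 1 2 3 5 7 11 15 22 30 42 55 75 97 128 164 212. r_10(16) = 212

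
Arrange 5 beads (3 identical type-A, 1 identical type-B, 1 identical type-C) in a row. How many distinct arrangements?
5! / (3! × 1! × 1!) = 20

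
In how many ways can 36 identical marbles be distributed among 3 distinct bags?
C(36+3-1, 3-1) = C(38, 2) = 703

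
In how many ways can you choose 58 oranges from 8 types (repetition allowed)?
C(58+8-1, 8-1) = C(65, 7) = 696190560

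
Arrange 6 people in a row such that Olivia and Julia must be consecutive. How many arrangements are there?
Treat the 2 as one block: (6-2+1)! × 2! = 120 × 2 = 240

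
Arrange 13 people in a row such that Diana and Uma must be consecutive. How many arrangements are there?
Treat the 2 as one block: (13-2+1)! × 2! = 479001600 × 2 = 958003200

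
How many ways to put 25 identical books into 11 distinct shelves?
C(25+11-1, 11-1) = C(35, 10) = 183579396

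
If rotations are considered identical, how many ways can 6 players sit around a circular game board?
Circular: fix one position, arrange the rest. (6-1)! = 120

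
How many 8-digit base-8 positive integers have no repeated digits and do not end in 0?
Last digit: 7 nonzero choices. First digit: 6 (nonzero, ≠last). Middle 6: P(6,6) = 720. Total = 30240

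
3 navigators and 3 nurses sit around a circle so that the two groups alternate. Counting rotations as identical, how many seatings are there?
Fix one of the navigators: (3-1)! ways for the remaining navigators, × 3! ways for the nurses = 2 × 6 = 12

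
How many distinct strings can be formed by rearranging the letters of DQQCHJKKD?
9! / (1! × 2! × 1! × 2! × 1! × 2!) = 45360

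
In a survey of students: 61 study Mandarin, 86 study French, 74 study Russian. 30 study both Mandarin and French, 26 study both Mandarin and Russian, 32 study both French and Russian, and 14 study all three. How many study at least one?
|A∪B∪C| = 61+86+74-30-26-32+14 = 147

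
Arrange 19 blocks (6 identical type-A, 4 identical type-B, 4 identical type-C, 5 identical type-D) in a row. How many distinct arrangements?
19! / (6! × 4! × 4! × 5!) = 2444321880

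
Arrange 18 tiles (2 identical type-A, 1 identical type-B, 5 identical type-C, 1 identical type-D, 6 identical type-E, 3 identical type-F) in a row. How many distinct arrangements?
18! / (2! × 1! × 5! × 1! × 6! × 3!) = 6175128960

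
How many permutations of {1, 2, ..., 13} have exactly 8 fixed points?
Choose the 8 fixed points C(13,8) = 1287, derange the rest: !5 = Σ_{j=0}^{5} (-1)^j·5!/j! = 120 - 120 + 60 - 20 + 5 - 1 = 44. Product = 1287 × 44 = 56628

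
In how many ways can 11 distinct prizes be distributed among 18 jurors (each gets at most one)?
P(18,11) = 18!/(18-11)! = 1270312243200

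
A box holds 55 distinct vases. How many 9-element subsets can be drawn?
C(55,9) = 55!/(9!×46!) = 6358402050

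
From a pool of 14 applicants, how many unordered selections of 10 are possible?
C(14,10) = 14!/(10!×4!) = 1001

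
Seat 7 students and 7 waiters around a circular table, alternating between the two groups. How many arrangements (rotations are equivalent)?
Fix one of the students: (7-1)! ways for the remaining students, × 7! ways for the waiters = 720 × 5040 = 3628800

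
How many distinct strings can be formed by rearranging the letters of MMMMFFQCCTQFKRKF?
16! / (4! × 1! × 4! × 2! × 2! × 1! × 2!) = 4540536000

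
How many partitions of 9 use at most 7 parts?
By conjugation, equals partitions of 9 into parts ≤ 7. Let r_j(i) = number of partitions of i into parts ≤ j, for i = 0..9. r_1(i) = 1 for all i; r_j(i) = r_{j-1}(i) + r_j(i-j). Rows j = 2..7: ≤2: 1 1 2 2 3 3 4 4 5 5; ≤3: 1 1 2 3 4 5 7 8 10 12; ≤4: 1 1 2 3 5 6 9 11 15 18; ≤5: 1 1 2 3 5 7 10 13 18 23; ≤6: 1 1 2 3 5 7 11 14 20 26; ≤7: 1 1 2 3 5 7 11 15 21 28. r_7(9) = 28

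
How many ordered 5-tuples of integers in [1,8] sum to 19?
Coefficient of x^19 in (x + x² + ... + x^8)^5. By inclusion-exclusion on dice exceeding 8: Σ_j (-1)^j C(5,j)·C(19-1-8j, 4) = C(5,0)·C(18,4) - C(5,1)·C(10,4) = 1·3060 - 5·210 = 2010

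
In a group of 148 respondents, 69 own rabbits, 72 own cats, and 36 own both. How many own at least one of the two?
|A∪B| = |A| + |B| - |A∩B| = 69 + 72 - 36 = 105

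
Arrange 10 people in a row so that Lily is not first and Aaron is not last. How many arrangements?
By inclusion-exclusion: 10! - 2×(10-1)! + (10-2)! = 3628800 - 725760 + 40320 = 2943360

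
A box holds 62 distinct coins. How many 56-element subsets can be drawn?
C(62,56) = 62!/(56!×6!) = 61474519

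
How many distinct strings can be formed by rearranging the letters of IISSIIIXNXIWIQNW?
16! / (2! × 1! × 2! × 7! × 2! × 2!) = 259459200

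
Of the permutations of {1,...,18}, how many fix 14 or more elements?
Exactly j fixed points: C(18,j)·!(18-j); sum over j ≥ 14 (derangement numbers via !m = (m-1)·(!(m-1) + !(m-2)): !0..!4 = 1, 0, 1, 2, 9). Σ_{j=14}^{18} C(18,j)·!(18-j) = C(18,14)·!4 + C(18,15)·!3 + C(18,16)·!2 + C(18,17)·!1 + C(18,18)·!0 = 3060·9 + 816·2 + 153·1 + 18·0 + 1·1 = 29326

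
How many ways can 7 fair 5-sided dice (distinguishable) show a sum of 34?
Coefficient of x^34 in (x + x² + ... + x^5)^7. By inclusion-exclusion on dice exceeding 5: Σ_j (-1)^j C(7,j)·C(34-1-5j, 6) = C(7,0)·C(33,6) - C(7,1)·C(28,6) + C(7,2)·C(23,6) - C(7,3)·C(18,6) + C(7,4)·C(13,6) - C(7,5)·C(8,6) = 1·1107568 - 7·376740 + 21·100947 - 35·18564 + 35·1716 - 21·28 = 7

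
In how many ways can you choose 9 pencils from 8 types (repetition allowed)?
C(9+8-1, 8-1) = C(16, 7) = 11440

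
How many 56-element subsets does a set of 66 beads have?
C(66,56) = 66!/(56!×10!) = 210980549208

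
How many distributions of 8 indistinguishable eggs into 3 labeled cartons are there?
C(8+3-1, 3-1) = C(10, 2) = 45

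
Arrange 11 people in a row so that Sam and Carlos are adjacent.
Treat as block: (11-1)! × 2! = 3628800 × 2 = 7257600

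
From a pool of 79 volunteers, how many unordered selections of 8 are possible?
C(79,8) = 79!/(8!×71!) = 26088783435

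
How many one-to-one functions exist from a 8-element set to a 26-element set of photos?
P(26,8) = 26!/(26-8)! = 62990928000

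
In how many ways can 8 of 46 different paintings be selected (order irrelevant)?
C(46,8) = 46!/(8!×38!) = 260932815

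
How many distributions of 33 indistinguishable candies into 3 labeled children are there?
C(33+3-1, 3-1) = C(35, 2) = 595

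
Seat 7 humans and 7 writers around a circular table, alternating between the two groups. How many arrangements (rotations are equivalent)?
Fix one of the humans: (7-1)! ways for the remaining humans, × 7! ways for the writers = 720 × 5040 = 3628800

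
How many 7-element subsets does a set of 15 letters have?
C(15,7) = 15!/(7!×8!) = 6435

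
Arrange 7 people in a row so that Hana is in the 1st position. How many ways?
Fix one position: (7-1)! = 720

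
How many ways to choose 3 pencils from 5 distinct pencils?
C(5,3) = 5!/(3!×2!) = 10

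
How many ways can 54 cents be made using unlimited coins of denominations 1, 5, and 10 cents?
Coefficient of x^54 in 1/(1-x^1) · 1/(1-x^5) · 1/(1-x^10). Case on j = number of 10-cent coins (j = 0..5); remainder r = 54 - 10j is made from {1,5} in ⌊r/5⌋+1 ways. r = 54, 44, 34, 24, 14, 4 → 11 + 9 + 7 + 5 + 3 + 1 = 36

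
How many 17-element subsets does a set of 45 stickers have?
C(45,17) = 45!/(17!×28!) = 1103068603890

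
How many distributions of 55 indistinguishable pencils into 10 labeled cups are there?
C(55+10-1, 10-1) = C(64, 9) = 27540584512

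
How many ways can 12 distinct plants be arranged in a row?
12! = 479001600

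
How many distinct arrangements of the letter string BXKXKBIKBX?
10! / (3! × 3! × 3! × 1!) = 16800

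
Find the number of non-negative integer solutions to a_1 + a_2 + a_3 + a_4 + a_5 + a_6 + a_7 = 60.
C(60+7-1, 7-1) = C(66, 6) = 90858768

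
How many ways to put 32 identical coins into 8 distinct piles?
C(32+8-1, 8-1) = C(39, 7) = 15380937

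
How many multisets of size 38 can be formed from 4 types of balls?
C(38+4-1, 4-1) = C(41, 3) = 10660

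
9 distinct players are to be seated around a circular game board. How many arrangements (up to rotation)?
Circular: fix one position, arrange the rest. (9-1)! = 40320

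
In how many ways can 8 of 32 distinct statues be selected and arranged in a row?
P(32,8) = 32!/(32-8)! = 424097856000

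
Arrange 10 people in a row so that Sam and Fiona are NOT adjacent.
Total - adjacent = 10! - (10-1)!×2 = 3628800 - 725760 = 2903040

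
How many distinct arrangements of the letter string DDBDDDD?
7! / (6! × 1!) = 7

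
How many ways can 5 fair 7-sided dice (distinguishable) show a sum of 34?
Coefficient of x^34 in (x + x² + ... + x^7)^5. By inclusion-exclusion on dice exceeding 7: Σ_j (-1)^j C(5,j)·C(34-1-7j, 4) = C(5,0)·C(33,4) - C(5,1)·C(26,4) + C(5,2)·C(19,4) - C(5,3)·C(12,4) + C(5,4)·C(5,4) = 1·40920 - 5·14950 + 10·3876 - 10·495 + 5·5 = 5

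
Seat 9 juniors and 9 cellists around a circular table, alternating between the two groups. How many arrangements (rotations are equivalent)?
Fix one of the juniors: (9-1)! ways for the remaining juniors, × 9! ways for the cellists = 40320 × 362880 = 14631321600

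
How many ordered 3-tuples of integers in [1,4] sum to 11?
Coefficient of x^11 in (x + x² + ... + x^4)^3. By inclusion-exclusion on dice exceeding 4: Σ_j (-1)^j C(3,j)·C(11-1-4j, 2) = C(3,0)·C(10,2) - C(3,1)·C(6,2) + C(3,2)·C(2,2) = 1·45 - 3·15 + 3·1 = 3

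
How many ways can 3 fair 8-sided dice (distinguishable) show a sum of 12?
Coefficient of x^12 in (x + x² + ... + x^8)^3. By inclusion-exclusion on dice exceeding 8: Σ_j (-1)^j C(3,j)·C(12-1-8j, 2) = C(3,0)·C(11,2) - C(3,1)·C(3,2) = 1·55 - 3·3 = 46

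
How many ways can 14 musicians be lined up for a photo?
14! = 87178291200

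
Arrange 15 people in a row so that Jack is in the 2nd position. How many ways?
Fix one position: (15-1)! = 87178291200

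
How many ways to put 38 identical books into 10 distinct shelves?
C(38+10-1, 10-1) = C(47, 9) = 1362649145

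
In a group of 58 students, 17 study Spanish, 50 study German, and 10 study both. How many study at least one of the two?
|A∪B| = |A| + |B| - |A∩B| = 17 + 50 - 10 = 57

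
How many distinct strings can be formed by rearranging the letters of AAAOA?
5! / (1! × 4!) = 5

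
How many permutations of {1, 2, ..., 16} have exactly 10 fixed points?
Choose the 10 fixed points C(16,10) = 8008, derange the rest: !6 = Σ_{j=0}^{6} (-1)^j·6!/j! = 720 - 720 + 360 - 120 + 30 - 6 + 1 = 265. Product = 8008 × 265 = 2122120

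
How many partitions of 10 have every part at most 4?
Let r_j(i) = number of partitions of i into parts ≤ j, for i = 0..10. r_1(i) = 1 for all i; r_j(i) = r_{j-1}(i) + r_j(i-j). Rows j = 2..4: ≤2: 1 1 2 2 3 3 4 4 5 5 6; ≤3: 1 1 2 3 4 5 7 8 10 12 14; ≤4: 1 1 2 3 5 6 9 11 15 18 23. r_4(10) = 23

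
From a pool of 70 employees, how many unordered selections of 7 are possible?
C(70,7) = 70!/(7!×63!) = 1198774720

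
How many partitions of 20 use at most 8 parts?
By conjugation, equals partitions of 20 into parts ≤ 8. Let r_j(i) = number of partitions of i into parts ≤ j, for i = 0..20. r_1(i) = 1 for all i; r_j(i) = r_{j-1}(i) + r_j(i-j). Rows j = 2..8: ≤2: 1 1 2 2 3 3 4 4 5 5 6 6 7 7 8 8 9 9 10 10 11; ≤3: 1 1 2 3 4 5 7 8 10 12 14 16 19 21 24 27 30 33 37 40 44; ≤4: 1 1 2 3 5 6 9 11 15 18 23 27 34 39 47 54 64 72 84 94 108; ≤5: 1 1 2 3 5 7 10 13 18 23 30 37 47 57 70 84 101 119 141 164 192; ≤6: 1 1 2 3 5 7 11 14 20 26 35 44 58 71 90 110 136 163 199 235 282; ≤7: 1 1 2 3 5 7 11 15 21 28 38 49 65 82 105 131 164 201 248 300 364; ≤8: 1 1 2 3 5 7 11 15 22 29 40 52 70 89 116 146 186 230 288 352 434. r_8(20) = 434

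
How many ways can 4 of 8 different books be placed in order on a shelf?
P(8,4) = 8!/(8-4)! = 1680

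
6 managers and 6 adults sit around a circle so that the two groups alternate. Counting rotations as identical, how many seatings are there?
Fix one of the managers: (6-1)! ways for the remaining managers, × 6! ways for the adults = 120 × 720 = 86400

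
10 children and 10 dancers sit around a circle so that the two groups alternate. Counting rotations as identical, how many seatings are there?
Fix one of the children: (10-1)! ways for the remaining children, × 10! ways for the dancers = 362880 × 3628800 = 1316818944000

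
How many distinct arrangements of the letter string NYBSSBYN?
8! / (2! × 2! × 2! × 2!) = 2520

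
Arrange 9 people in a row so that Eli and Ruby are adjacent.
Treat as block: (9-1)! × 2! = 40320 × 2 = 80640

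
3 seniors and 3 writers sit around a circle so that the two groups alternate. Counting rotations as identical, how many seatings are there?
Fix one of the seniors: (3-1)! ways for the remaining seniors, × 3! ways for the writers = 2 × 6 = 12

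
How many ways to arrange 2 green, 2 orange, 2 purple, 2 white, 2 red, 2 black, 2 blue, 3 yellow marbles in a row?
17! / (2! × 2! × 2! × 2! × 2! × 2! × 2! × 3!) = 463134672000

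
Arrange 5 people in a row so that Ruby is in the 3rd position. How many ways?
Fix one position: (5-1)! = 24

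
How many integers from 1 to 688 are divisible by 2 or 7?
⌊688/2⌋ + ⌊688/7⌋ - ⌊688/14⌋ = 344 + 98 - 49 = 393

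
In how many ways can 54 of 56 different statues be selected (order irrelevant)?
C(56,54) = 56!/(54!×2!) = 1540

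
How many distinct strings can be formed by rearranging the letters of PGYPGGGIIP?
10! / (1! × 2! × 3! × 4!) = 12600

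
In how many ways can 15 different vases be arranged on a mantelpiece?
15! = 1307674368000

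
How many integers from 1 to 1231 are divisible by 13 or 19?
⌊1231/13⌋ + ⌊1231/19⌋ - ⌊1231/247⌋ = 94 + 64 - 4 = 154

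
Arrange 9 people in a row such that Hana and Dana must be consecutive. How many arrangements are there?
Treat the 2 as one block: (9-2+1)! × 2! = 40320 × 2 = 80640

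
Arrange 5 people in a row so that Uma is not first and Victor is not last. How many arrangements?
By inclusion-exclusion: 5! - 2×(5-1)! + (5-2)! = 120 - 48 + 6 = 78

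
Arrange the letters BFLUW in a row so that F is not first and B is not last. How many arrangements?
By inclusion-exclusion: 5! - 2×(5-1)! + (5-2)! = 120 - 48 + 6 = 78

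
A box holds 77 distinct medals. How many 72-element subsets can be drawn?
C(77,72) = 77!/(72!×5!) = 19757815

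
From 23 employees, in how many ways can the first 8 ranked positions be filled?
P(23,8) = 23!/(23-8)! = 19769460480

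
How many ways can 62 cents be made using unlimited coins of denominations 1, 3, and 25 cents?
Coefficient of x^62 in 1/(1-x^1) · 1/(1-x^3) · 1/(1-x^25). Case on j = number of 25-cent coins (j = 0..2); remainder r = 62 - 25j is made from {1,3} in ⌊r/3⌋+1 ways. r = 62, 37, 12 → 21 + 13 + 5 = 39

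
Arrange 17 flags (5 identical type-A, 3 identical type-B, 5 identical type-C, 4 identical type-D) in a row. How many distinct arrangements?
17! / (5! × 3! × 5! × 4!) = 171531360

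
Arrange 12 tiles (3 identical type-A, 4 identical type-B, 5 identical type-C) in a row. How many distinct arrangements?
12! / (3! × 4! × 5!) = 27720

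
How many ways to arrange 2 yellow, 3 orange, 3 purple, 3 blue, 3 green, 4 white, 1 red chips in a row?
19! / (2! × 3! × 3! × 3! × 3! × 4! × 1!) = 1955457504000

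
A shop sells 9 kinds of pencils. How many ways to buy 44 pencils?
C(44+9-1, 9-1) = C(52, 8) = 752538150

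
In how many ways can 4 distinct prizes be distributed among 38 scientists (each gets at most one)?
P(38,4) = 38!/(38-4)! = 1771560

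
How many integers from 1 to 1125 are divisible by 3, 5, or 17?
⌊1125/3⌋+⌊1125/5⌋+⌊1125/17⌋ - ⌊1125/15⌋-⌊1125/51⌋-⌊1125/85⌋ + ⌊1125/255⌋ = 375+225+66 - 75-22-13 + 4 = 560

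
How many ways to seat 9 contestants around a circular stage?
Circular: fix one position, arrange the rest. (9-1)! = 40320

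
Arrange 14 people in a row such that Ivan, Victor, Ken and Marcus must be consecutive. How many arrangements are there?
Treat the 4 as one block: (14-4+1)! × 4! = 39916800 × 24 = 958003200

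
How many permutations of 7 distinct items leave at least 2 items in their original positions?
Exactly j fixed points: C(7,j)·!(7-j); sum over j ≥ 2 (derangement numbers via !m = (m-1)·(!(m-1) + !(m-2)): !0..!5 = 1, 0, 1, 2, 9, 44). Σ_{j=2}^{7} C(7,j)·!(7-j) = C(7,2)·!5 + C(7,3)·!4 + C(7,4)·!3 + C(7,5)·!2 + C(7,6)·!1 + C(7,7)·!0 = 21·44 + 35·9 + 35·2 + 21·1 + 7·0 + 1·1 = 1331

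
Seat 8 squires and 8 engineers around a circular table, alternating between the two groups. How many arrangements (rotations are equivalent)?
Fix one of the squires: (8-1)! ways for the remaining squires, × 8! ways for the engineers = 5040 × 40320 = 203212800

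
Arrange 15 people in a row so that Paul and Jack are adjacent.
Treat as block: (15-1)! × 2! = 87178291200 × 2 = 174356582400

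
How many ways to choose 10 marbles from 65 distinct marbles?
C(65,10) = 65!/(10!×55!) = 179013799328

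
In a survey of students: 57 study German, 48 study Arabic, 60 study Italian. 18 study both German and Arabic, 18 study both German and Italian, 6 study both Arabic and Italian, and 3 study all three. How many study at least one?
|A∪B∪C| = 57+48+60-18-18-6+3 = 126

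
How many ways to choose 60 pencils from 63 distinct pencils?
C(63,60) = 63!/(60!×3!) = 39711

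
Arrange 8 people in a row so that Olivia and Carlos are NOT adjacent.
Total - adjacent = 8! - (8-1)!×2 = 40320 - 10080 = 30240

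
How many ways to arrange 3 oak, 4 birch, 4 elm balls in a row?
11! / (3! × 4! × 4!) = 11550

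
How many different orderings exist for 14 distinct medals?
14! = 87178291200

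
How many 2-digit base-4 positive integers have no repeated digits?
First digit: 3 choices (nonzero). Then descending: 3 × 3 = 9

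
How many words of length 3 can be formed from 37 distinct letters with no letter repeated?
P(37,3) = 37!/(37-3)! = 46620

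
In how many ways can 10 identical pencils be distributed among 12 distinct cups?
C(10+12-1, 12-1) = C(21, 11) = 352716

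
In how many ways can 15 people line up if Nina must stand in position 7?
Fix one position: (15-1)! = 87178291200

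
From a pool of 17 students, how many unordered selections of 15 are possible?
C(17,15) = 17!/(15!×2!) = 136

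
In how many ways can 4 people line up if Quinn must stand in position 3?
Fix one position: (4-1)! = 6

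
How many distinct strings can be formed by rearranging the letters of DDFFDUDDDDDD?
12! / (1! × 2! × 9!) = 660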